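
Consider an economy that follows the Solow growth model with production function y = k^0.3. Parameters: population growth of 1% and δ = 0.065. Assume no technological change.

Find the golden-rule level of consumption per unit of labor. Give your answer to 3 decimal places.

At the golden rule, f'(k) = n + δ, so α·k^(α−1) = n + δ and k_gold = (α/(n + δ))^(1/(1−α)).
k_gold = (0.3/0.075)^(1/0.7) = 4.0000^1.4286 ≈ 7.2461
c_gold = f(k_gold) − (n + δ)·k_gold = 1.8115 − 0.075×7.2461 ≈ 1.2680

c_gold ≈ 1.268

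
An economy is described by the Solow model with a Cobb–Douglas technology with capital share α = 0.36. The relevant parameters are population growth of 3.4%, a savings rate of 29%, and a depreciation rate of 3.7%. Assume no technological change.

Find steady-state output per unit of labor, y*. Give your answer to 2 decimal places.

y* ≈ 2.21

Steady state requires s·f(k) = (n + δ)·k, i.e. s·k^α = (n + δ)·k.
Rearranging, k^(1−α) = s / (n + δ).
k^0.64 = 0.29 / (0.034 + 0.037) = 0.29 / 0.071 = 4.0845
k* = 4.0845^(1/0.64) ≈ 9.0137
y* = (k*)^α = 9.0137^0.36 ≈ 2.2068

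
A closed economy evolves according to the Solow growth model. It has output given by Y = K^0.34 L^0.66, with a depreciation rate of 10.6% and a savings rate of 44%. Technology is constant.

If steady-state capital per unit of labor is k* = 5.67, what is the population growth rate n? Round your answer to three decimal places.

In steady state, investment equals break-even investment: s·k^α = (n + δ)·k.
So s / (n + δ) = (k*)^(1−α) = 5.67^0.66 = 3.1431.
Therefore n + δ = s / 3.1431 = 0.44 / 3.1431 = 0.1400, so n = 0.1400 − 0.106 = 0.0340.

n ≈ 0.034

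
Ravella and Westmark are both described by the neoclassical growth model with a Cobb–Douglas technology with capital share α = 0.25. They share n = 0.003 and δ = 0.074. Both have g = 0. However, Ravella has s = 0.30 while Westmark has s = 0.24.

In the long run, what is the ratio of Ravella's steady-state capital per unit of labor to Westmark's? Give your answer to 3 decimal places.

ratio ≈ 1.347

Steady-state k* = [s/(n + δ)]^(1/(1−α)), so the ratio is [ (s_R/(n + δ)_R) / (s_W/(n + δ)_W) ]^1.3333.
s_R/(n + δ)_R = 0.30/0.077 = 3.8961; s_W/(n + δ)_W = 0.24/0.077 = 3.1169.
Ratio = (3.8961/3.1169)^1.3333 = 1.2500^1.3333 ≈ 1.3465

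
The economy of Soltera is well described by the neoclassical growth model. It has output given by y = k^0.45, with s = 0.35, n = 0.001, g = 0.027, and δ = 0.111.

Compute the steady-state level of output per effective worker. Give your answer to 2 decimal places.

y* ≈ 2.13

In steady state, investment equals break-even investment: s·k^α = (n + g + δ)·k.
Dividing both sides by k: k^(1−α) = s / (n + g + δ).
k^0.55 = 0.35 / (0.001 + 0.027 + 0.111) = 0.35 / 0.139 = 2.5180
k* = 2.5180^(1/0.55) ≈ 5.3603
y* = (k*)^α = 5.3603^0.45 ≈ 2.1288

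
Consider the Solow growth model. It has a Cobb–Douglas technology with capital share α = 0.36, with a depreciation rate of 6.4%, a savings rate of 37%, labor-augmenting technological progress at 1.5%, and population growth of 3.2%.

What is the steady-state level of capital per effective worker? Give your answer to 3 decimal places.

k* ≈ 6.561

Steady state requires s·f(k) = (n + g + δ)·k, i.e. s·k^α = (n + g + δ)·k.
Rearranging, k^(1−α) = s / (n + g + δ).
k^0.64 = 0.37 / (0.032 + 0.015 + 0.064) = 0.37 / 0.111 = 3.3333
k* = 3.3333^(1/0.64) ≈ 6.5613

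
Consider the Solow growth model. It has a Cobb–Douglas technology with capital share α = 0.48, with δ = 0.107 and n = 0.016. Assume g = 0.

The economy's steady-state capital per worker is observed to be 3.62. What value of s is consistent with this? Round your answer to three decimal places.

s ≈ 0.240

In steady state, investment equals break-even investment: s·k^α = (n + δ)·k.
So s / (n + δ) = (k*)^(1−α) = 3.62^0.52 = 1.9522.
Therefore s = 1.9522 × (n + δ) = 1.9522 × 0.123 = 0.2401.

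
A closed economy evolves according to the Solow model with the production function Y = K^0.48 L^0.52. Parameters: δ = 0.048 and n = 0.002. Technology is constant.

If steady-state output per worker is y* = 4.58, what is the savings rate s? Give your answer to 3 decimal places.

s ≈ 0.260

Steady state requires s·f(k) = (n + δ)·k, i.e. s·k^α = (n + δ)·k.
Since y* = [s/(n + δ)]^(α/(1−α)), we have s/(n + δ) = (y*)^((1−α)/α) = 4.58^1.0833 = 5.1989.
Therefore s = 5.1989 × (n + δ) = 5.1989 × 0.050 = 0.2599.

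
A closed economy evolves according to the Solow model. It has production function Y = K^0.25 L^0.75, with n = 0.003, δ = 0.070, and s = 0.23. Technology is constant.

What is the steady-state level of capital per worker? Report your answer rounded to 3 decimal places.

Steady state requires s·f(k) = (n + δ)·k, i.e. s·k^α = (n + δ)·k.
Rearranging, k^(1−α) = s / (n + δ).
k^0.75 = 0.23 / (0.003 + 0.070) = 0.23 / 0.073 = 3.1507
k* = 3.1507^(1/0.75) ≈ 4.6189

k* = 4.619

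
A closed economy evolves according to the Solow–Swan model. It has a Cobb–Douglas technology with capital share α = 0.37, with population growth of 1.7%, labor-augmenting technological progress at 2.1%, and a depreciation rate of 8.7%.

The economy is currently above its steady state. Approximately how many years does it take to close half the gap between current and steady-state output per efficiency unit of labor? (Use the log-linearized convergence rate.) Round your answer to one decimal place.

t_½ ≈ 8.8 years

Near the steady state the convergence rate is λ = (1 − α)(n + g + δ).
λ = (1 − 0.37) × 0.125 = 0.63 × 0.125 = 0.07875
Half-life = ln 2 / λ = 0.6931 / 0.07875 ≈ 8.80 years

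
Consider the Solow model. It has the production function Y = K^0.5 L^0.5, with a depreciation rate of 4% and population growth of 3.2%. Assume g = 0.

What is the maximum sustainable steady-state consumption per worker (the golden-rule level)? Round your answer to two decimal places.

c_gold ≈ 3.47

At the golden rule, f'(k) = n + δ, so α·k^(α−1) = n + δ and k_gold = (α/(n + δ))^(1/(1−α)).
k_gold = (0.5/0.072)^(1/0.5) = 6.9444^2 ≈ 48.2247
c_gold = f(k_gold) − (n + δ)·k_gold = 6.9444 − 0.072×48.2247 ≈ 3.4722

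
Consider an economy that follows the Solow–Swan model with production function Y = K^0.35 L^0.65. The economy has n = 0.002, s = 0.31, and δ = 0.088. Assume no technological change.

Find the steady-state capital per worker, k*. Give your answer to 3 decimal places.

k* = 6.704

Steady state requires s·f(k) = (n + δ)·k, i.e. s·k^α = (n + δ)·k.
Dividing both sides by k: k^(1−α) = s / (n + δ).
k^0.65 = 0.31 / (0.002 + 0.088) = 0.31 / 0.090 = 3.4444
k* = 3.4444^(1/0.65) ≈ 6.7039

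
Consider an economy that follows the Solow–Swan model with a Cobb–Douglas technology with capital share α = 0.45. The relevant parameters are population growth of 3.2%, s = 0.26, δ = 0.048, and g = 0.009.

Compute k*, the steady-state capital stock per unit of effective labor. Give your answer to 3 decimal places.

k* = 7.023

At the steady state, Δk = 0, so s·k^α = (n + g + δ)·k.
Dividing both sides by k: k^(1−α) = s / (n + g + δ).
k^0.55 = 0.26 / (0.032 + 0.009 + 0.048) = 0.26 / 0.089 = 2.9213
k* = 2.9213^(1/0.55) ≈ 7.0227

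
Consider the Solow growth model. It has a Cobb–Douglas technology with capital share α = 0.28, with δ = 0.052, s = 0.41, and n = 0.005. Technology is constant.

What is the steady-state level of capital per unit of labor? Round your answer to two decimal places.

k* ≈ 15.49

In steady state, investment equals break-even investment: s·k^α = (n + δ)·k.
Rearranging, k^(1−α) = s / (n + δ).
k^0.72 = 0.41 / (0.005 + 0.052) = 0.41 / 0.057 = 7.1930
k* = 7.1930^(1/0.72) ≈ 15.4936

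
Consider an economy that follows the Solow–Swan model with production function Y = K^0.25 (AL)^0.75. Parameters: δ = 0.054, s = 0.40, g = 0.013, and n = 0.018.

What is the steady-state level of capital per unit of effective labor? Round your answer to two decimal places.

k* ≈ 7.89

In steady state, investment equals break-even investment: s·k^α = (n + g + δ)·k.
Rearranging, k^(1−α) = s / (n + g + δ).
k^0.75 = 0.40 / (0.018 + 0.013 + 0.054) = 0.40 / 0.085 = 4.7059
k* = 4.7059^(1/0.75) ≈ 7.8860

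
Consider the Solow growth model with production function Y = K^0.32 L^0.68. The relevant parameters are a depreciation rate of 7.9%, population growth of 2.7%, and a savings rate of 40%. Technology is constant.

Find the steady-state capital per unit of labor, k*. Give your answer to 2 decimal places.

k* ≈ 7.05

Steady state requires s·f(k) = (n + δ)·k, i.e. s·k^α = (n + δ)·k.
Rearranging, k^(1−α) = s / (n + δ).
k^0.68 = 0.40 / (0.027 + 0.079) = 0.40 / 0.106 = 3.7736
k* = 3.7736^(1/0.68) ≈ 7.0497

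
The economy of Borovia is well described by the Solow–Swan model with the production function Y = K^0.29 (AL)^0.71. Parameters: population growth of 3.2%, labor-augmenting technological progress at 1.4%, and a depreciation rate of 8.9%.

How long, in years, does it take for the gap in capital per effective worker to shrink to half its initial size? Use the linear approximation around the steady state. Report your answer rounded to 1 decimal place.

t_½ ≈ 7.2 years

Near the steady state the convergence rate is λ = (1 − α)(n + g + δ).
λ = (1 − 0.29) × 0.135 = 0.71 × 0.135 = 0.09585
Half-life = ln 2 / λ = 0.6931 / 0.09585 ≈ 7.23 years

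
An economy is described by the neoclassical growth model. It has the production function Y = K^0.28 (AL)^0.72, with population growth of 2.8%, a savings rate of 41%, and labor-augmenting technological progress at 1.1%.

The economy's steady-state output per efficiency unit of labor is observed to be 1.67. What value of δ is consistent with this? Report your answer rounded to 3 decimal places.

Steady state requires s·f(k) = (n + g + δ)·k, i.e. s·k^α = (n + g + δ)·k.
Since y* = [s/(n + g + δ)]^(α/(1−α)), we have s/(n + g + δ) = (y*)^((1−α)/α) = 1.67^2.5714 = 3.7385.
Therefore n + g + δ = s / 3.7385 = 0.41 / 3.7385 = 0.1097, so δ = 0.1097 − 0.039 = 0.0707.

δ ≈ 0.071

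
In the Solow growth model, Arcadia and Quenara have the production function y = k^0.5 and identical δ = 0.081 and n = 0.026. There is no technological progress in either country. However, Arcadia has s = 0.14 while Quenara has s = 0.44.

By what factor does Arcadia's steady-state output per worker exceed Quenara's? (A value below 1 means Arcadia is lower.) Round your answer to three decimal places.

Steady-state y* = [s/(n + δ)]^(α/(1−α)), so the ratio is [ (s_A/(n + δ)_A) / (s_Q/(n + δ)_Q) ]^1.
s_A/(n + δ)_A = 0.14/0.107 = 1.3084; s_Q/(n + δ)_Q = 0.44/0.107 = 4.1121.
Ratio = (1.3084/4.1121)^1 = 0.3182^1 ≈ 0.3182

y*_A / y*_Q ≈ 0.318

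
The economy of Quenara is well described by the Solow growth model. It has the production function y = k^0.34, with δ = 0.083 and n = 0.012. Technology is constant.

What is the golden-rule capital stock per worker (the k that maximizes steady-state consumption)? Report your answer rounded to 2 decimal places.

The golden rule sets f'(k) = n + δ, i.e. α·k^(α−1) = n + δ.
So k^(1−α) = α / (n + δ) = 0.34 / 0.095 = 3.5789.
k_gold = 3.5789^(1/0.66) ≈ 6.9026

k_gold ≈ 6.90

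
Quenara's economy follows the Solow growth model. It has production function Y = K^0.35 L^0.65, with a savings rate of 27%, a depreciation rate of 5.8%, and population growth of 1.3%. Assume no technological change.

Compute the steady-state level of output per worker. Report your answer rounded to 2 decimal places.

Steady state requires s·f(k) = (n + δ)·k, i.e. s·k^α = (n + δ)·k.
Dividing both sides by k: k^(1−α) = s / (n + δ).
k^0.65 = 0.27 / (0.013 + 0.058) = 0.27 / 0.071 = 3.8028
k* = 3.8028^(1/0.65) ≈ 7.8067
y* = (k*)^α = 7.8067^0.35 ≈ 2.0529

y* ≈ 2.05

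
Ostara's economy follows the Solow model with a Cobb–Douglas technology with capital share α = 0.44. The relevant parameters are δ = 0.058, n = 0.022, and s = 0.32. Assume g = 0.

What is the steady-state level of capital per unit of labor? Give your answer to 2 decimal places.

Steady state requires s·f(k) = (n + δ)·k, i.e. s·k^α = (n + δ)·k.
Rearranging, k^(1−α) = s / (n + δ).
k^0.56 = 0.32 / (0.022 + 0.058) = 0.32 / 0.080 = 4.0000
k* = 4.0000^(1/0.56) ≈ 11.8880

k* ≈ 11.89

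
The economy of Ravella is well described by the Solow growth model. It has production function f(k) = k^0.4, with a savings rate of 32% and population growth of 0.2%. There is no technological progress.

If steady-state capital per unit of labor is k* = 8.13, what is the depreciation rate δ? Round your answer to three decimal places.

δ ≈ 0.089

Steady state requires s·f(k) = (n + δ)·k, i.e. s·k^α = (n + δ)·k.
So s / (n + δ) = (k*)^(1−α) = 8.13^0.6 = 3.5160.
Therefore n + δ = s / 3.5160 = 0.32 / 3.5160 = 0.0910, so δ = 0.0910 − 0.002 = 0.0890.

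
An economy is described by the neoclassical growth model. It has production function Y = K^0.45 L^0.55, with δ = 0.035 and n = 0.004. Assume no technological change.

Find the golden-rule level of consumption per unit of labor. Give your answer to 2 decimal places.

At the golden rule, f'(k) = n + δ, so α·k^(α−1) = n + δ and k_gold = (α/(n + δ))^(1/(1−α)).
k_gold = (0.45/0.039)^(1/0.55) = 11.5385^1.8182 ≈ 85.3493
c_gold = f(k_gold) − (n + δ)·k_gold = 7.3967 − 0.039×85.3493 ≈ 4.0681

c_gold ≈ 4.07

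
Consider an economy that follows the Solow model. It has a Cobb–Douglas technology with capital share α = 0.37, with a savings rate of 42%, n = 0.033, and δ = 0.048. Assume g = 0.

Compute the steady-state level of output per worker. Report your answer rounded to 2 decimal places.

y* ≈ 2.63

At the steady state, Δk = 0, so s·k^α = (n + δ)·k.
Rearranging, k^(1−α) = s / (n + δ).
k^0.63 = 0.42 / (0.033 + 0.048) = 0.42 / 0.081 = 5.1852
k* = 5.1852^(1/0.63) ≈ 13.6317
y* = (k*)^α = 13.6317^0.37 ≈ 2.6290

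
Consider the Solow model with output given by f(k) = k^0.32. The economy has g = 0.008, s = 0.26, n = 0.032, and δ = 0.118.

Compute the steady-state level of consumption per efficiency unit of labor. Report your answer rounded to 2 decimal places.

c* = 0.94

Steady state requires s·f(k) = (n + g + δ)·k, i.e. s·k^α = (n + g + δ)·k.
Rearranging, k^(1−α) = s / (n + g + δ).
k^0.68 = 0.26 / (0.032 + 0.008 + 0.118) = 0.26 / 0.158 = 1.6456
k* = 1.6456^(1/0.68) ≈ 2.0803
y* = (k*)^α = 2.0803^0.32 ≈ 1.2642
c* = (1 − s)·y* = (1 − 0.26) × 1.2642 ≈ 0.9355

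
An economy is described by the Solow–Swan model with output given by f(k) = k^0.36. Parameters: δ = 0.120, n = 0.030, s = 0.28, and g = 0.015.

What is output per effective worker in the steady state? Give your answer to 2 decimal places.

In steady state, investment equals break-even investment: s·k^α = (n + g + δ)·k.
Dividing both sides by k: k^(1−α) = s / (n + g + δ).
k^0.64 = 0.28 / (0.030 + 0.015 + 0.120) = 0.28 / 0.165 = 1.6970
k* = 1.6970^(1/0.64) ≈ 2.2850
y* = (k*)^α = 2.2850^0.36 ≈ 1.3465

y* = 1.35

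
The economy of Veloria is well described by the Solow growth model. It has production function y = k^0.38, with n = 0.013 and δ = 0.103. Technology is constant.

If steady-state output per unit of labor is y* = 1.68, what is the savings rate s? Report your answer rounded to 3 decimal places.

s ≈ 0.270

In steady state, investment equals break-even investment: s·k^α = (n + δ)·k.
Since y* = [s/(n + δ)]^(α/(1−α)), we have s/(n + δ) = (y*)^((1−α)/α) = 1.68^1.6316 = 2.3314.
Therefore s = 2.3314 × (n + δ) = 2.3314 × 0.116 = 0.2704.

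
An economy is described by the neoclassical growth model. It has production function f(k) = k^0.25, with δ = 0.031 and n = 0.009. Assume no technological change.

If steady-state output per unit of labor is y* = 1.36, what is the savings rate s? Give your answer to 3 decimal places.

s ≈ 0.101

In steady state, investment equals break-even investment: s·k^α = (n + δ)·k.
Since y* = [s/(n + δ)]^(α/(1−α)), we have s/(n + δ) = (y*)^((1−α)/α) = 1.36^3 = 2.5155.
Therefore s = 2.5155 × (n + δ) = 2.5155 × 0.040 = 0.1006.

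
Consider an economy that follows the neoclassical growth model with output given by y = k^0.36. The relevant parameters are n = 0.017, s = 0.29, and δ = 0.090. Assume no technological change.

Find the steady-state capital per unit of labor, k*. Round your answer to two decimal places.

k* ≈ 4.75

At the steady state, Δk = 0, so s·k^α = (n + δ)·k.
Rearranging, k^(1−α) = s / (n + δ).
k^0.64 = 0.29 / (0.017 + 0.090) = 0.29 / 0.107 = 2.7103
k* = 2.7103^(1/0.64) ≈ 4.7489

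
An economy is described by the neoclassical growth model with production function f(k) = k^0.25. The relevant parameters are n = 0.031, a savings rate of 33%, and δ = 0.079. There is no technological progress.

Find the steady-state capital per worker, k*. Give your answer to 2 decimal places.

In steady state, investment equals break-even investment: s·k^α = (n + δ)·k.
Rearranging, k^(1−α) = s / (n + δ).
k^0.75 = 0.33 / (0.031 + 0.079) = 0.33 / 0.110 = 3.0000
k* = 3.0000^(1/0.75) ≈ 4.3267

k* = 4.33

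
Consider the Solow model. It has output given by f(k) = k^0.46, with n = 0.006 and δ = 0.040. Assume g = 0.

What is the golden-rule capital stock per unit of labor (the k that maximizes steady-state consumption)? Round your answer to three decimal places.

k_gold ≈ 71.097

The golden rule sets f'(k) = n + δ, i.e. α·k^(α−1) = n + δ.
So k^(1−α) = α / (n + δ) = 0.46 / 0.046 = 10.0000.
k_gold = 10.0000^(1/0.54) ≈ 71.0971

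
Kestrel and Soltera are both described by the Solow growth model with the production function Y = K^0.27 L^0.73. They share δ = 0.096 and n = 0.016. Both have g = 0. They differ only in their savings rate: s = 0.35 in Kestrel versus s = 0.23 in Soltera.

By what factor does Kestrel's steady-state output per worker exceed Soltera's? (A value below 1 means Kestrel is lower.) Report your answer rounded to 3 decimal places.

ratio ≈ 1.168

Steady-state y* = [s/(n + δ)]^(α/(1−α)), so the ratio is [ (s_K/(n + δ)_K) / (s_S/(n + δ)_S) ]^0.3699.
s_K/(n + δ)_K = 0.35/0.112 = 3.1250; s_S/(n + δ)_S = 0.23/0.112 = 2.0536.
Ratio = (3.1250/2.0536)^0.3699 = 1.5217^0.3699 ≈ 1.1680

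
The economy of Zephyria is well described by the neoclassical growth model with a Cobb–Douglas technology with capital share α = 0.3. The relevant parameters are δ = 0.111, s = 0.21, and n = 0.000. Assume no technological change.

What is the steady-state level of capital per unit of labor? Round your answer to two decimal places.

At the steady state, Δk = 0, so s·k^α = (n + δ)·k.
Dividing both sides by k: k^(1−α) = s / (n + δ).
k^0.7 = 0.21 / (0.000 + 0.111) = 0.21 / 0.111 = 1.8919
k* = 1.8919^(1/0.7) ≈ 2.4864

k* ≈ 2.49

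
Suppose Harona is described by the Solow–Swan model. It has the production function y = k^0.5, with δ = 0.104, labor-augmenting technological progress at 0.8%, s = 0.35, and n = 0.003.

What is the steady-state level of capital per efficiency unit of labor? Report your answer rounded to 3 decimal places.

Steady state requires s·f(k) = (n + g + δ)·k, i.e. s·k^α = (n + g + δ)·k.
Rearranging, k^(1−α) = s / (n + g + δ).
k^0.5 = 0.35 / (0.003 + 0.008 + 0.104) = 0.35 / 0.115 = 3.0435
k* = 3.0435^(1/0.5) ≈ 9.2629

k* = 9.263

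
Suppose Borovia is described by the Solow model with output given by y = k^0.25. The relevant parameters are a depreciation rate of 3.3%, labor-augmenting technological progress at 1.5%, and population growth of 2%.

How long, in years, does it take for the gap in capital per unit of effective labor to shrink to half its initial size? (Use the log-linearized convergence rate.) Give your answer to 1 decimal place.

Near the steady state the convergence rate is λ = (1 − α)(n + g + δ).
λ = (1 − 0.25) × 0.068 = 0.75 × 0.068 = 0.0510
Half-life = ln 2 / λ = 0.6931 / 0.0510 ≈ 13.59 years

t_½ ≈ 13.6 years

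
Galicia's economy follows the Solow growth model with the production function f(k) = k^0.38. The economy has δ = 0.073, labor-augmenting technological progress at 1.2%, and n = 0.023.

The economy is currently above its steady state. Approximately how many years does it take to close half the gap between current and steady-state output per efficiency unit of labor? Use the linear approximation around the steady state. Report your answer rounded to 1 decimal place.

Near the steady state the convergence rate is λ = (1 − α)(n + g + δ).
λ = (1 − 0.38) × 0.108 = 0.62 × 0.108 = 0.06696
Half-life = ln 2 / λ = 0.6931 / 0.06696 ≈ 10.35 years

t_½ ≈ 10.4 years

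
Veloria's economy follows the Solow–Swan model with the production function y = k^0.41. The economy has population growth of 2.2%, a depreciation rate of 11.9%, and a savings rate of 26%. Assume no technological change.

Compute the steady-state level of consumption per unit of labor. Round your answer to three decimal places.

c* = 1.132

At the steady state, Δk = 0, so s·k^α = (n + δ)·k.
Rearranging, k^(1−α) = s / (n + δ).
k^0.59 = 0.26 / (0.022 + 0.119) = 0.26 / 0.141 = 1.8440
k* = 1.8440^(1/0.59) ≈ 2.8213
y* = (k*)^α = 2.8213^0.41 ≈ 1.5300
c* = (1 − s)·y* = (1 − 0.26) × 1.5300 ≈ 1.1322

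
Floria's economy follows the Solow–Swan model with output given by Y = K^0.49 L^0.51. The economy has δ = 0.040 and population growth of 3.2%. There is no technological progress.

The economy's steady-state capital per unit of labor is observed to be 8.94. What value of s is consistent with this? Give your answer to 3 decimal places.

In steady state, investment equals break-even investment: s·k^α = (n + δ)·k.
So s / (n + δ) = (k*)^(1−α) = 8.94^0.51 = 3.0562.
Therefore s = 3.0562 × (n + δ) = 3.0562 × 0.072 = 0.2200.

s ≈ 0.220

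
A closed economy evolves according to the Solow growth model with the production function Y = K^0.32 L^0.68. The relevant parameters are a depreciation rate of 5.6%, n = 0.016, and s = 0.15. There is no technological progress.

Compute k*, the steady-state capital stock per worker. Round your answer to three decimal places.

k* = 2.943

In steady state, investment equals break-even investment: s·k^α = (n + δ)·k.
Dividing both sides by k: k^(1−α) = s / (n + δ).
k^0.68 = 0.15 / (0.016 + 0.056) = 0.15 / 0.072 = 2.0833
k* = 2.0833^(1/0.68) ≈ 2.9427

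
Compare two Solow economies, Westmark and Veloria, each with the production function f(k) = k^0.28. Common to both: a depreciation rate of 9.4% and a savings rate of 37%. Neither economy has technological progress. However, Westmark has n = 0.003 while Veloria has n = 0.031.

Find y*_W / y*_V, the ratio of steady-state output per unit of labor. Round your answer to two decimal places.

ratio ≈ 1.10

Steady-state y* = [s/(n + δ)]^(α/(1−α)), so the ratio is [ (s_W/(n + δ)_W) / (s_V/(n + δ)_V) ]^0.3889.
s_W/(n + δ)_W = 0.37/0.097 = 3.8144; s_V/(n + δ)_V = 0.37/0.125 = 2.9600.
Ratio = (3.8144/2.9600)^0.3889 = 1.2886^0.3889 ≈ 1.1036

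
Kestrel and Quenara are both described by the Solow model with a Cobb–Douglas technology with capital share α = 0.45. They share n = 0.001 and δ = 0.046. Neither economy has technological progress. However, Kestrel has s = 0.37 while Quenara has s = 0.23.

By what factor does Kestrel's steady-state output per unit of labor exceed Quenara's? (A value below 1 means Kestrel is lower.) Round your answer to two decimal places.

ratio ≈ 1.48

Steady-state y* = [s/(n + δ)]^(α/(1−α)), so the ratio is [ (s_K/(n + δ)_K) / (s_Q/(n + δ)_Q) ]^0.8182.
s_K/(n + δ)_K = 0.37/0.047 = 7.8723; s_Q/(n + δ)_Q = 0.23/0.047 = 4.8936.
Ratio = (7.8723/4.8936)^0.8182 = 1.6087^0.8182 ≈ 1.4755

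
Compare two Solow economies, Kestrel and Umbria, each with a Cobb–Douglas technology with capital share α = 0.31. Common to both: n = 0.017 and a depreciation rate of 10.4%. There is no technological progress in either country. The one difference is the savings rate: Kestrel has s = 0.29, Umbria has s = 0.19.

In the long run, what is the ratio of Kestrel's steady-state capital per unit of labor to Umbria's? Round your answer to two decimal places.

ratio ≈ 1.85

Steady-state k* = [s/(n + δ)]^(1/(1−α)), so the ratio is [ (s_K/(n + δ)_K) / (s_U/(n + δ)_U) ]^1.4493.
s_K/(n + δ)_K = 0.29/0.121 = 2.3967; s_U/(n + δ)_U = 0.19/0.121 = 1.5702.
Ratio = (2.3967/1.5702)^1.4493 = 1.5264^1.4493 ≈ 1.8458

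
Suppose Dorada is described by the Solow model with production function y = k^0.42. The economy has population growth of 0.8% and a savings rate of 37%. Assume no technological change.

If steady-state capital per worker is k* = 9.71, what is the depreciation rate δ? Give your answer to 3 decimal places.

Steady state requires s·f(k) = (n + δ)·k, i.e. s·k^α = (n + δ)·k.
So s / (n + δ) = (k*)^(1−α) = 9.71^0.58 = 3.7376.
Therefore n + δ = s / 3.7376 = 0.37 / 3.7376 = 0.0990, so δ = 0.0990 − 0.008 = 0.0910.

δ ≈ 0.091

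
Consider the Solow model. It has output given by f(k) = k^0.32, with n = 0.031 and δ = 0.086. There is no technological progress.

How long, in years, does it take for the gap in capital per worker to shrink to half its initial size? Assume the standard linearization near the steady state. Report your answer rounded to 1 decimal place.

half-life ≈ 8.7 years

Near the steady state the convergence rate is λ = (1 − α)(n + δ).
λ = (1 − 0.32) × 0.117 = 0.68 × 0.117 = 0.07956
Half-life = ln 2 / λ = 0.6931 / 0.07956 ≈ 8.71 years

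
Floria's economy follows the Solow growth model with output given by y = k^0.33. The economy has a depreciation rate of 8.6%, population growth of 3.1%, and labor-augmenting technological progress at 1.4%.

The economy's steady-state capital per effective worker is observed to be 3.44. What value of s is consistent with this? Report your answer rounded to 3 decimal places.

In steady state, investment equals break-even investment: s·k^α = (n + g + δ)·k.
So s / (n + g + δ) = (k*)^(1−α) = 3.44^0.67 = 2.2882.
Therefore s = 2.2882 × (n + g + δ) = 2.2882 × 0.131 = 0.2998.

s ≈ 0.300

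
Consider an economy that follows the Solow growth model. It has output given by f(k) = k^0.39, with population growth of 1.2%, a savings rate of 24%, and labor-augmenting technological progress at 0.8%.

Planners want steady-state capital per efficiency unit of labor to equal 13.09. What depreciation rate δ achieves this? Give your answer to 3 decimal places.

Steady state requires s·f(k) = (n + g + δ)·k, i.e. s·k^α = (n + g + δ)·k.
So s / (n + g + δ) = (k*)^(1−α) = 13.09^0.61 = 4.8010.
Therefore n + g + δ = s / 4.8010 = 0.24 / 4.8010 = 0.0500, so δ = 0.0500 − 0.020 = 0.0300.

δ ≈ 0.030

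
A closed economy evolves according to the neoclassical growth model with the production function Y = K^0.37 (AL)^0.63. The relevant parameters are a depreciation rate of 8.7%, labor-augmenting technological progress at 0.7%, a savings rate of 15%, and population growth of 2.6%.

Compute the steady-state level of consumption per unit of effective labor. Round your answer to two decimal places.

c* = 0.97

At the steady state, Δk = 0, so s·k^α = (n + g + δ)·k.
Dividing both sides by k: k^(1−α) = s / (n + g + δ).
k^0.63 = 0.15 / (0.026 + 0.007 + 0.087) = 0.15 / 0.120 = 1.2500
k* = 1.2500^(1/0.63) ≈ 1.4250
y* = (k*)^α = 1.4250^0.37 ≈ 1.1400
c* = (1 − s)·y* = (1 − 0.15) × 1.1400 ≈ 0.9690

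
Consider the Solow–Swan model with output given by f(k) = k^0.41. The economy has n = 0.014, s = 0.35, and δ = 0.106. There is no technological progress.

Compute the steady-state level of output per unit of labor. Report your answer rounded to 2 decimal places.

y* ≈ 2.10

Steady state requires s·f(k) = (n + δ)·k, i.e. s·k^α = (n + δ)·k.
Dividing both sides by k: k^(1−α) = s / (n + δ).
k^0.59 = 0.35 / (0.014 + 0.106) = 0.35 / 0.120 = 2.9167
k* = 2.9167^(1/0.59) ≈ 6.1369
y* = (k*)^α = 6.1369^0.41 ≈ 2.1041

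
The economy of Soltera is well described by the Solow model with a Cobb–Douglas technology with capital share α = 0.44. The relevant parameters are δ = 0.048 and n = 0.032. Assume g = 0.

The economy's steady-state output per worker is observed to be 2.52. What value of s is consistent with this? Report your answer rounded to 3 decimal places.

s ≈ 0.259

In steady state, investment equals break-even investment: s·k^α = (n + δ)·k.
Since y* = [s/(n + δ)]^(α/(1−α)), we have s/(n + δ) = (y*)^((1−α)/α) = 2.52^1.2727 = 3.2424.
Therefore s = 3.2424 × (n + δ) = 3.2424 × 0.080 = 0.2594.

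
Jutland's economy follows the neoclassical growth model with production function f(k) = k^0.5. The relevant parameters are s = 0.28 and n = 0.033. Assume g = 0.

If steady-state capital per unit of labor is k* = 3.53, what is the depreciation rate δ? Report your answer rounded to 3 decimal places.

Steady state requires s·f(k) = (n + δ)·k, i.e. s·k^α = (n + δ)·k.
So s / (n + δ) = (k*)^(1−α) = 3.53^0.5 = 1.8788.
Therefore n + δ = s / 1.8788 = 0.28 / 1.8788 = 0.1490, so δ = 0.1490 − 0.033 = 0.1160.

δ ≈ 0.116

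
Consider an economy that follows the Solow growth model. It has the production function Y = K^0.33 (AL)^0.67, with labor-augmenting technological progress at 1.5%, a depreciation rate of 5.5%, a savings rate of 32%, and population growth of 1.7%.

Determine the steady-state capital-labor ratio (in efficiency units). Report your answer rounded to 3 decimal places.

k* = 6.986

Steady state requires s·f(k) = (n + g + δ)·k, i.e. s·k^α = (n + g + δ)·k.
Rearranging, k^(1−α) = s / (n + g + δ).
k^0.67 = 0.32 / (0.017 + 0.015 + 0.055) = 0.32 / 0.087 = 3.6782
k* = 3.6782^(1/0.67) ≈ 6.9861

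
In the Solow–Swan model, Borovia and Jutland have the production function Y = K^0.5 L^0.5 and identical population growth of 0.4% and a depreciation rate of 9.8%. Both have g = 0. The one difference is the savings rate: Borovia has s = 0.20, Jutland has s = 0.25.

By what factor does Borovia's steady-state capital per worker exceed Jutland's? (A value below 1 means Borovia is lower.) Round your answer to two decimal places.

ratio ≈ 0.64

Steady-state k* = [s/(n + δ)]^(1/(1−α)), so the ratio is [ (s_B/(n + δ)_B) / (s_J/(n + δ)_J) ]^2.
s_B/(n + δ)_B = 0.20/0.102 = 1.9608; s_J/(n + δ)_J = 0.25/0.102 = 2.4510.
Ratio = (1.9608/2.4510)^2 = 0.8000^2 ≈ 0.6400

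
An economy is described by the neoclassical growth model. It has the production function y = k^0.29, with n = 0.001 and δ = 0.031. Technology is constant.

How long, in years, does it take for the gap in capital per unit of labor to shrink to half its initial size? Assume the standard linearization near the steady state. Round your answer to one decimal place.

half-life ≈ 30.5 years

Near the steady state the convergence rate is λ = (1 − α)(n + δ).
λ = (1 − 0.29) × 0.032 = 0.71 × 0.032 = 0.02272
Half-life = ln 2 / λ = 0.6931 / 0.02272 ≈ 30.51 years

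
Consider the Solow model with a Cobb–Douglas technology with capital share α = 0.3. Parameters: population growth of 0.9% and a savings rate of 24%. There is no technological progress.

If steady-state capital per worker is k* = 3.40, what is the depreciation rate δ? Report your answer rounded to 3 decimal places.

δ ≈ 0.093

In steady state, investment equals break-even investment: s·k^α = (n + δ)·k.
So s / (n + δ) = (k*)^(1−α) = 3.40^0.7 = 2.3552.
Therefore n + δ = s / 2.3552 = 0.24 / 2.3552 = 0.1019, so δ = 0.1019 − 0.009 = 0.0929.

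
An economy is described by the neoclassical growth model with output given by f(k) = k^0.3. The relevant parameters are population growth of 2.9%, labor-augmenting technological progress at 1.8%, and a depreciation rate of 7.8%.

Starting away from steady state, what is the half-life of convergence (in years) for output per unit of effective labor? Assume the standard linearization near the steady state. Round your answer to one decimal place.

Near the steady state the convergence rate is λ = (1 − α)(n + g + δ).
λ = (1 − 0.3) × 0.125 = 0.7 × 0.125 = 0.0875
Half-life = ln 2 / λ = 0.6931 / 0.0875 ≈ 7.92 years

about 7.9 years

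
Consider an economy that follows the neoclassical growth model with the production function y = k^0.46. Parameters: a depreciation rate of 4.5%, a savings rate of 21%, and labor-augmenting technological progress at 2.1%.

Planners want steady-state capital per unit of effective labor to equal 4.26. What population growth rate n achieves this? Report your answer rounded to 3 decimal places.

n ≈ 0.030

Steady state requires s·f(k) = (n + g + δ)·k, i.e. s·k^α = (n + g + δ)·k.
So s / (n + g + δ) = (k*)^(1−α) = 4.26^0.54 = 2.1872.
Therefore n + g + δ = s / 2.1872 = 0.21 / 2.1872 = 0.0960, so n = 0.0960 − 0.066 = 0.0300.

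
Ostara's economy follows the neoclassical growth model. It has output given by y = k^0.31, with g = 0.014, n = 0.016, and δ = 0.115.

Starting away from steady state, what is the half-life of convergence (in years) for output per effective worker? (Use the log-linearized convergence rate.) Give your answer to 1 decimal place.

Near the steady state the convergence rate is λ = (1 − α)(n + g + δ).
λ = (1 − 0.31) × 0.145 = 0.69 × 0.145 = 0.10005
Half-life = ln 2 / λ = 0.6931 / 0.10005 ≈ 6.93 years

t_½ ≈ 6.9 years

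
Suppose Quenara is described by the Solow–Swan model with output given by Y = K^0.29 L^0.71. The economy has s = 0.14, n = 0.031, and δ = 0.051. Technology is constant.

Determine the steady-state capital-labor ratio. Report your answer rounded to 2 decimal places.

k* ≈ 2.12

Steady state requires s·f(k) = (n + δ)·k, i.e. s·k^α = (n + δ)·k.
Dividing both sides by k: k^(1−α) = s / (n + δ).
k^0.71 = 0.14 / (0.031 + 0.051) = 0.14 / 0.082 = 1.7073
k* = 1.7073^(1/0.71) ≈ 2.1242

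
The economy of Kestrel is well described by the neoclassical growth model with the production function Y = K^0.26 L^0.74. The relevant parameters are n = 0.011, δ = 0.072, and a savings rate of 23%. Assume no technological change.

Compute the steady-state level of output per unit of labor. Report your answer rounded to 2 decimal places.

y* ≈ 1.43

At the steady state, Δk = 0, so s·k^α = (n + δ)·k.
Rearranging, k^(1−α) = s / (n + δ).
k^0.74 = 0.23 / (0.011 + 0.072) = 0.23 / 0.083 = 2.7711
k* = 2.7711^(1/0.74) ≈ 3.9644
y* = (k*)^α = 3.9644^0.26 ≈ 1.4306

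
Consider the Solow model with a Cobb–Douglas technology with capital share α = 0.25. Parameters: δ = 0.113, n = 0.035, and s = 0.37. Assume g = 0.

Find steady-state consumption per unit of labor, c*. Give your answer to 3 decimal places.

At the steady state, Δk = 0, so s·k^α = (n + δ)·k.
Dividing both sides by k: k^(1−α) = s / (n + δ).
k^0.75 = 0.37 / (0.035 + 0.113) = 0.37 / 0.148 = 2.5000
k* = 2.5000^(1/0.75) ≈ 3.3930
y* = (k*)^α = 3.3930^0.25 ≈ 1.3572
c* = (1 − s)·y* = (1 − 0.37) × 1.3572 ≈ 0.8550

c* ≈ 0.855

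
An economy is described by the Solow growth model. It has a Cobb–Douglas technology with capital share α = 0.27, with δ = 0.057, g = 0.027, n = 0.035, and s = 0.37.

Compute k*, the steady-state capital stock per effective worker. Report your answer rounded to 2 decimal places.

Steady state requires s·f(k) = (n + g + δ)·k, i.e. s·k^α = (n + g + δ)·k.
Rearranging, k^(1−α) = s / (n + g + δ).
k^0.73 = 0.37 / (0.035 + 0.027 + 0.057) = 0.37 / 0.119 = 3.1092
k* = 3.1092^(1/0.73) ≈ 4.7300

k* = 4.73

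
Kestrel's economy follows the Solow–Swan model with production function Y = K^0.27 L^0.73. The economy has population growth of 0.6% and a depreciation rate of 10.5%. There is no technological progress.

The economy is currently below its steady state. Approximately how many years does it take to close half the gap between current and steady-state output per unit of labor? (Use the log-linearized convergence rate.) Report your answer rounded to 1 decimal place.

Near the steady state the convergence rate is λ = (1 − α)(n + δ).
λ = (1 − 0.27) × 0.111 = 0.73 × 0.111 = 0.08103
Half-life = ln 2 / λ = 0.6931 / 0.08103 ≈ 8.55 years

about 8.6 years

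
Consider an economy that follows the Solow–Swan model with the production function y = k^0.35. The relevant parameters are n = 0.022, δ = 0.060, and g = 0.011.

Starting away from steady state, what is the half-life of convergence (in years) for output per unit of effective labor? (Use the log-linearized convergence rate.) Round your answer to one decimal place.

Near the steady state the convergence rate is λ = (1 − α)(n + g + δ).
λ = (1 − 0.35) × 0.093 = 0.65 × 0.093 = 0.06045
Half-life = ln 2 / λ = 0.6931 / 0.06045 ≈ 11.47 years

about 11.5 years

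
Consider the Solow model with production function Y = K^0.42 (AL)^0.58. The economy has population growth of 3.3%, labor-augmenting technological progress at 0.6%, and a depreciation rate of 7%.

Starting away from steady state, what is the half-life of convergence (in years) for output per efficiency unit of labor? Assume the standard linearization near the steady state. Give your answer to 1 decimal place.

half-life ≈ 11.0 years

Near the steady state the convergence rate is λ = (1 − α)(n + g + δ).
λ = (1 − 0.42) × 0.109 = 0.58 × 0.109 = 0.06322
Half-life = ln 2 / λ = 0.6931 / 0.06322 ≈ 10.96 years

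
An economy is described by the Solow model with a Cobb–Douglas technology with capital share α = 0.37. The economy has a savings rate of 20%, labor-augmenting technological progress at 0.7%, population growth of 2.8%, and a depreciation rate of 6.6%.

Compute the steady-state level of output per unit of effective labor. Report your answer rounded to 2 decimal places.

In steady state, investment equals break-even investment: s·k^α = (n + g + δ)·k.
Dividing both sides by k: k^(1−α) = s / (n + g + δ).
k^0.63 = 0.20 / (0.028 + 0.007 + 0.066) = 0.20 / 0.101 = 1.9802
k* = 1.9802^(1/0.63) ≈ 2.9578
y* = (k*)^α = 2.9578^0.37 ≈ 1.4937

y* ≈ 1.49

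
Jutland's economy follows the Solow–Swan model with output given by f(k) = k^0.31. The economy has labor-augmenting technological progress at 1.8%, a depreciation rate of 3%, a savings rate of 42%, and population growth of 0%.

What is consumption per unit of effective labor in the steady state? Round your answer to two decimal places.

c* ≈ 1.54

At the steady state, Δk = 0, so s·k^α = (n + g + δ)·k.
Dividing both sides by k: k^(1−α) = s / (n + g + δ).
k^0.69 = 0.42 / (0.000 + 0.018 + 0.030) = 0.42 / 0.048 = 8.7500
k* = 8.7500^(1/0.69) ≈ 23.1862
y* = (k*)^α = 23.1862^0.31 ≈ 2.6498
c* = (1 − s)·y* = (1 − 0.42) × 2.6498 ≈ 1.5369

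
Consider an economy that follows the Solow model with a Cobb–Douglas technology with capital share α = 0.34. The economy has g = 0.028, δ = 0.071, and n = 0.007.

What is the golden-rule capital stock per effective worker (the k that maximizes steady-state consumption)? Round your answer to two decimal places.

The golden rule sets f'(k) = n + g + δ, i.e. α·k^(α−1) = n + g + δ.
So k^(1−α) = α / (n + g + δ) = 0.34 / 0.106 = 3.2075.
k_gold = 3.2075^(1/0.66) ≈ 5.8468

k_gold ≈ 5.85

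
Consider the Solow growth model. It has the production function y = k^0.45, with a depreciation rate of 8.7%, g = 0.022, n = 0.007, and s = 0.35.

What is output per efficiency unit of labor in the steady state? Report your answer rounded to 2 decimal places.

y* ≈ 2.47

At the steady state, Δk = 0, so s·k^α = (n + g + δ)·k.
Rearranging, k^(1−α) = s / (n + g + δ).
k^0.55 = 0.35 / (0.007 + 0.022 + 0.087) = 0.35 / 0.116 = 3.0172
k* = 3.0172^(1/0.55) ≈ 7.4474
y* = (k*)^α = 7.4474^0.45 ≈ 2.4683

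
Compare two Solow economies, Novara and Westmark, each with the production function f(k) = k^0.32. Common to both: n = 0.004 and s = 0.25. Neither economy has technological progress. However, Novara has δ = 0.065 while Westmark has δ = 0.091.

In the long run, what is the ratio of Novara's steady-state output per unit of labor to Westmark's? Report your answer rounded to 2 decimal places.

ratio ≈ 1.16

Steady-state y* = [s/(n + δ)]^(α/(1−α)), so the ratio is [ (s_N/(n + δ)_N) / (s_W/(n + δ)_W) ]^0.4706.
s_N/(n + δ)_N = 0.25/0.069 = 3.6232; s_W/(n + δ)_W = 0.25/0.095 = 2.6316.
Ratio = (3.6232/2.6316)^0.4706 = 1.3768^0.4706 ≈ 1.1624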